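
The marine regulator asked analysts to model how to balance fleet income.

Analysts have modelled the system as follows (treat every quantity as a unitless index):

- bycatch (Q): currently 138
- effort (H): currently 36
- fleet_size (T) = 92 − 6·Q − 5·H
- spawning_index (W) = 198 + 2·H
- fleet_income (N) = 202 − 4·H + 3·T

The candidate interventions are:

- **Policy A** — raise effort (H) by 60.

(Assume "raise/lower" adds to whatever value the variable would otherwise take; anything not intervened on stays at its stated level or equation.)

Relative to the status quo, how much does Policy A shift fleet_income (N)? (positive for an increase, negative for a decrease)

Baseline:
  Q = 138
  H = 36
  T = 92 − 6·138 − 5·36 = -916
  N = 202 − 4·36 + 3·(-916) = -2690
Policy A (H + 60):
  Q = 138
  H = 36 + 60 = 96
  T = 92 − 6·138 − 5·96 = -1216
  N = 202 − 4·96 + 3·(-1216) = -3830
Change in N: -3830 − (-2690) = -1140

-1140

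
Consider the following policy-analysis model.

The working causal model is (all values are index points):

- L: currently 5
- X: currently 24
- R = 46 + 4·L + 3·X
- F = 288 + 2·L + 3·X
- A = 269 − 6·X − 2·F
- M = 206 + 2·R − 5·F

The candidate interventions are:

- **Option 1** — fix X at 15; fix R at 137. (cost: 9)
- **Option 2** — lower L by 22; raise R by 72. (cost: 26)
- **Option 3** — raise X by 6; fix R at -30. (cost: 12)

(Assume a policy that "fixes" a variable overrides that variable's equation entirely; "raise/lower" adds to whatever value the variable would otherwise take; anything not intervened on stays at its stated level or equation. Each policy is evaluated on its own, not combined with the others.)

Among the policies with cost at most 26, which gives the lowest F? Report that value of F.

326

Option 1 (X := 15, R := 137):
  L = 5
  X = 15
  F = 288 + 2·5 + 3·15 = 343
Option 2 (L − 22, R + 72):
  L = 5 − 22 = -17
  X = 24
  F = 288 + 2·(-17) + 3·24 = 326
Option 3 (X + 6, R := -30):
  L = 5
  X = 24 + 6 = 30
  F = 288 + 2·5 + 3·30 = 388
Comparing — Option 1: F=343, Option 2: F=326, Option 3: F=388. Lowest is 326 (Option 2).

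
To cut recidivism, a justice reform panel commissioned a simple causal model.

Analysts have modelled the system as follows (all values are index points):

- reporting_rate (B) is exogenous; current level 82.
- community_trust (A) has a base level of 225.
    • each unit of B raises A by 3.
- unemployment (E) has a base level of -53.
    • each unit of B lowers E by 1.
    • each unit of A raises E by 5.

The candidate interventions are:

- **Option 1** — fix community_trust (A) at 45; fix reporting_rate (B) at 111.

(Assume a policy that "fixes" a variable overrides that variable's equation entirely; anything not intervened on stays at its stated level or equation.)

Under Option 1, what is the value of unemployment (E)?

Option 1 (A := 45, B := 111):
  B = 111
  A = 45
  E = -53 − 111 + 5·45 = 61

61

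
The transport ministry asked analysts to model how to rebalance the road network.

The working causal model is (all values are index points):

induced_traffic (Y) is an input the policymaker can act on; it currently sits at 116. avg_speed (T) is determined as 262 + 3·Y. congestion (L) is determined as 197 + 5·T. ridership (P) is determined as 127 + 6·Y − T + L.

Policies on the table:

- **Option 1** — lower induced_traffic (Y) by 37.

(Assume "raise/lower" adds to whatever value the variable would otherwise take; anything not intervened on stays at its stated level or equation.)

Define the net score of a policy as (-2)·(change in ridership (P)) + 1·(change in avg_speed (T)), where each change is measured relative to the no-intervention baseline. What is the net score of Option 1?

1221

Baseline:
  Y = 116
  T = 262 + 3·116 = 610
  L = 197 + 5·610 = 3247
  P = 127 + 6·116 − 610 + 3247 = 3460
Option 1 (Y − 37):
  Y = 116 − 37 = 79
  T = 262 + 3·79 = 499
  L = 197 + 5·499 = 2692
  P = 127 + 6·79 − 499 + 2692 = 2794
ΔP = 2794 − 3460 = -666; ΔT = 499 − 610 = -111
Score = (-2)·(-666) + 1·(-111) = 1221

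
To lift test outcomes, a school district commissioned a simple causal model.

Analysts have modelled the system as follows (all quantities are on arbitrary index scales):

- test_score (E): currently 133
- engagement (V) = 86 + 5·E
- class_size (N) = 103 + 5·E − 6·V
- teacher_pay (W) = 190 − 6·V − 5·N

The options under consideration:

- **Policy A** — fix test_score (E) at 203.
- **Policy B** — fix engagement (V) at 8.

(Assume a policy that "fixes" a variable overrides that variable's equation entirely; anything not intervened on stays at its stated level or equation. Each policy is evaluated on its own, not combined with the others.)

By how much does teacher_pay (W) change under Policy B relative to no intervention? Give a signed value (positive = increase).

Baseline:
  E = 133
  V = 86 + 5·133 = 751
  N = 103 + 5·133 − 6·751 = -3738
  W = 190 − 6·751 − 5·(-3738) = 14374
Policy B (V := 8):
  E = 133
  V = 8
  N = 103 + 5·133 − 6·8 = 720
  W = 190 − 6·8 − 5·720 = -3458
Change in W: -3458 − 14374 = -17832

-17832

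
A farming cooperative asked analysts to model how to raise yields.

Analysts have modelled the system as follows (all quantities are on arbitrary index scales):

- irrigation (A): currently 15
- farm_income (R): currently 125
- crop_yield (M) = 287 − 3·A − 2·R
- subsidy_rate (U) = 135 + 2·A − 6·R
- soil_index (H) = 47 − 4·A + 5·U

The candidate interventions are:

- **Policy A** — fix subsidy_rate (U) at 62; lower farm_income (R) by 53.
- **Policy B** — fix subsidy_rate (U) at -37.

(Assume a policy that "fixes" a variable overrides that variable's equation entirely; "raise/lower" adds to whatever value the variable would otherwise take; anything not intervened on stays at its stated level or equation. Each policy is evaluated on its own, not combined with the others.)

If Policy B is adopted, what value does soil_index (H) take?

Policy B (U := -37):
  A = 15
  R = 125
  U = -37
  H = 47 − 4·15 + 5·(-37) = -198

-198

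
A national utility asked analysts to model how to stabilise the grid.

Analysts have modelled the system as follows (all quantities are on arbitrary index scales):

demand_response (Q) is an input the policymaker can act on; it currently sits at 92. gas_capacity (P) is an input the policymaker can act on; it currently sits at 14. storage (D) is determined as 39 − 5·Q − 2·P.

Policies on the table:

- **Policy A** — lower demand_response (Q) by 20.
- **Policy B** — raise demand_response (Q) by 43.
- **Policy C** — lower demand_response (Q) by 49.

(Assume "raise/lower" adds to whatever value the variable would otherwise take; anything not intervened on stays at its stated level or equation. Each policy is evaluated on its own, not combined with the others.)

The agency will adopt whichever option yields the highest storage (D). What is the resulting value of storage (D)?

Policy A (Q − 20):
  Q = 92 − 20 = 72
  P = 14
  D = 39 − 5·72 − 2·14 = -349
Policy B (Q + 43):
  Q = 92 + 43 = 135
  P = 14
  D = 39 − 5·135 − 2·14 = -664
Policy C (Q − 49):
  Q = 92 − 49 = 43
  P = 14
  D = 39 − 5·43 − 2·14 = -204
Comparing — Policy A: D=-349, Policy B: D=-664, Policy C: D=-204. Highest is -204 (Policy C).

-204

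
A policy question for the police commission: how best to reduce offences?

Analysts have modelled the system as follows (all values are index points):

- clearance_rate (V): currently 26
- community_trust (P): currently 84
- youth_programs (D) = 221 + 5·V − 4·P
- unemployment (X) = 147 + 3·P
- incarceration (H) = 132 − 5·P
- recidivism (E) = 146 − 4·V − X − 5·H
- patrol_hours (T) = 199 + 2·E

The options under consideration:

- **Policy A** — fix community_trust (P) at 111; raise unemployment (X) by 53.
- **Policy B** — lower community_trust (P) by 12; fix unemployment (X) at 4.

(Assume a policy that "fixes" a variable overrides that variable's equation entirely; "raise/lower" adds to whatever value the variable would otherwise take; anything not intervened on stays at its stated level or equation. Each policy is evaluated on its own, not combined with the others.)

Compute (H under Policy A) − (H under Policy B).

Policy A (P := 111, X + 53):
  P = 111
  H = 132 − 5·111 = -423
Policy B (P − 12, X := 4):
  P = 84 − 12 = 72
  H = 132 − 5·72 = -228
H: -423 − (-228) = -195

-195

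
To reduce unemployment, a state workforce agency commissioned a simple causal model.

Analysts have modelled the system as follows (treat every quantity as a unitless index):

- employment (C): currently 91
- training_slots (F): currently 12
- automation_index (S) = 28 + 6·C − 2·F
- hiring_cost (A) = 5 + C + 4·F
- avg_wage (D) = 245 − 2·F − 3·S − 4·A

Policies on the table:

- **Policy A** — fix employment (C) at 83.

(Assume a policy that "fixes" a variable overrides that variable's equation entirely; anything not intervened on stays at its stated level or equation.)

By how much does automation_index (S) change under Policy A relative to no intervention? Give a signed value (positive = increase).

-48

Baseline:
  C = 91
  F = 12
  S = 28 + 6·91 − 2·12 = 550
Policy A (C := 83):
  C = 83
  F = 12
  S = 28 + 6·83 − 2·12 = 502
Change in S: 502 − 550 = -48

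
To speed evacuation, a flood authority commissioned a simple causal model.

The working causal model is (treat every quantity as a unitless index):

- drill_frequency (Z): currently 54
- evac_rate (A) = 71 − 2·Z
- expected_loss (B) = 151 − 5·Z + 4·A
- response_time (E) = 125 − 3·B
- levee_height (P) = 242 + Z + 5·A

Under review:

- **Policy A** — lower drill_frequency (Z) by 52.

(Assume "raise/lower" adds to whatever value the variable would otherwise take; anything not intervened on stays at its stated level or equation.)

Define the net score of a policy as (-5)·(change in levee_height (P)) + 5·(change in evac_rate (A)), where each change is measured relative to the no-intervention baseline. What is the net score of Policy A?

Baseline:
  Z = 54
  A = 71 − 2·54 = -37
  P = 242 + 54 + 5·(-37) = 111
Policy A (Z − 52):
  Z = 54 − 52 = 2
  A = 71 − 2·2 = 67
  P = 242 + 2 + 5·67 = 579
ΔP = 579 − 111 = 468; ΔA = 67 − (-37) = 104
Score = (-5)·468 + 5·104 = -1820

-1820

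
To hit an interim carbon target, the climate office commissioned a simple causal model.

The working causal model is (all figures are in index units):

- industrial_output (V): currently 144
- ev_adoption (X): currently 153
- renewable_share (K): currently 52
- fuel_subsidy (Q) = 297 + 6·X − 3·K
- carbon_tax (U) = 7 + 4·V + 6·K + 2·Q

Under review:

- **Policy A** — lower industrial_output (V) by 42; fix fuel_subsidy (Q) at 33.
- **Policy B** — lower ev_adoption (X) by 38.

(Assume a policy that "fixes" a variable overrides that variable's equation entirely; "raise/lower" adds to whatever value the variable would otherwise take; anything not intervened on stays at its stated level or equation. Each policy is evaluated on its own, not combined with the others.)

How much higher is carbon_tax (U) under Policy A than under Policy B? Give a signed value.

Policy A (V − 42, Q := 33):
  V = 144 − 42 = 102
  X = 153
  K = 52
  Q = 33
  U = 7 + 4·102 + 6·52 + 2·33 = 793
Policy B (X − 38):
  V = 144
  X = 153 − 38 = 115
  K = 52
  Q = 297 + 6·115 − 3·52 = 831
  U = 7 + 4·144 + 6·52 + 2·831 = 2557
U: 793 − 2557 = -1764

-1764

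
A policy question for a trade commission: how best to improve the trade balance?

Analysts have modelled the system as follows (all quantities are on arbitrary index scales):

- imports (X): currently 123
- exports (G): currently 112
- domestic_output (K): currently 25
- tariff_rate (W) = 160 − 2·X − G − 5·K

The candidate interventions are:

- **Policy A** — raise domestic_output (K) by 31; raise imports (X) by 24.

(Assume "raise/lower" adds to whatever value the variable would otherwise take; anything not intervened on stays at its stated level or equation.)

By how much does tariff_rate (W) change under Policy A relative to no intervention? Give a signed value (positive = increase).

Baseline:
  X = 123
  G = 112
  K = 25
  W = 160 − 2·123 − 112 − 5·25 = -323
Policy A (K + 31, X + 24):
  X = 123 + 24 = 147
  G = 112
  K = 25 + 31 = 56
  W = 160 − 2·147 − 112 − 5·56 = -526
Change in W: -526 − (-323) = -203

-203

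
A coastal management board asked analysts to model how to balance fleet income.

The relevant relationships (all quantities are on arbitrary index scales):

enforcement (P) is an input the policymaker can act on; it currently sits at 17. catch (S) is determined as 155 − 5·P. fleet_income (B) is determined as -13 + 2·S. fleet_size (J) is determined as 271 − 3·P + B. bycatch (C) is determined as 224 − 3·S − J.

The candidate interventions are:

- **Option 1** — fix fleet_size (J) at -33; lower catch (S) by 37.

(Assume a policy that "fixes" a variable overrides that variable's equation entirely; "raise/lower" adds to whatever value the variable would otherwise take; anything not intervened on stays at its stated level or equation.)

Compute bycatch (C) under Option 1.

158

Option 1 (J := -33, S − 37):
  P = 17
  S = 155 − 5·17 (−37 from intervention) = 33
  B = -13 + 2·33 = 53
  J = -33
  C = 224 − 3·33 − (-33) = 158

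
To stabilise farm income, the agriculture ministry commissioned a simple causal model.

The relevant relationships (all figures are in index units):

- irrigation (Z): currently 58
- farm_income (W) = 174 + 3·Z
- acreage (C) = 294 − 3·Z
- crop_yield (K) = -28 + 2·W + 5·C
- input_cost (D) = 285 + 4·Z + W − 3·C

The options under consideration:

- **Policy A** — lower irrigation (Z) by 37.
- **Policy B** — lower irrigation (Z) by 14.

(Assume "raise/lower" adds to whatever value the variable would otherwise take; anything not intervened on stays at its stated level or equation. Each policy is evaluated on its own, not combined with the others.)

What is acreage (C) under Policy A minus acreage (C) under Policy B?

69

Policy A (Z − 37):
  Z = 58 − 37 = 21
  C = 294 − 3·21 = 231
Policy B (Z − 14):
  Z = 58 − 14 = 44
  C = 294 − 3·44 = 162
C: 231 − 162 = 69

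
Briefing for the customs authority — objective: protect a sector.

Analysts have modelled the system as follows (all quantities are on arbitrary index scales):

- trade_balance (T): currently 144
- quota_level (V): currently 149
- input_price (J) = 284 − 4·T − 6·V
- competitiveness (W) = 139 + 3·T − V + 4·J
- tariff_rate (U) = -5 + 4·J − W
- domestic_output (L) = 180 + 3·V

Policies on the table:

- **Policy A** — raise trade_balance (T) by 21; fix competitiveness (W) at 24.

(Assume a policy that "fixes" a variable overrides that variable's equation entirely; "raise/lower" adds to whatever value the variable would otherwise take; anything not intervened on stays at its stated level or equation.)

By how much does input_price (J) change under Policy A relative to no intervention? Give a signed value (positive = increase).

-84

Baseline:
  T = 144
  V = 149
  J = 284 − 4·144 − 6·149 = -1186
Policy A (T + 21, W := 24):
  T = 144 + 21 = 165
  V = 149
  J = 284 − 4·165 − 6·149 = -1270
Change in J: -1270 − (-1186) = -84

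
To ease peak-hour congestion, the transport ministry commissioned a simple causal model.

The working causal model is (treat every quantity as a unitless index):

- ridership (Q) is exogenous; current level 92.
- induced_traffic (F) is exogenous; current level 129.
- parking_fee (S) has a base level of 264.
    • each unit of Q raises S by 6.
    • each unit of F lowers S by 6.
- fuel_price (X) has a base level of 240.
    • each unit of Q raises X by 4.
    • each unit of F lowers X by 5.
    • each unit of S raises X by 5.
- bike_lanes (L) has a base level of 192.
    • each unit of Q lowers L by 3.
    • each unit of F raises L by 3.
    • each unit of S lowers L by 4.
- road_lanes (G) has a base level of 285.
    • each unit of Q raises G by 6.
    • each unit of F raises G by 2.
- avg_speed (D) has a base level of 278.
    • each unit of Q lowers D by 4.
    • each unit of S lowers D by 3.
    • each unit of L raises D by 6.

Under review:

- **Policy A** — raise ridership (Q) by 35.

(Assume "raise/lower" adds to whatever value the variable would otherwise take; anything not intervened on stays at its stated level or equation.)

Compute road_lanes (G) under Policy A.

1305

Policy A (Q + 35):
  Q = 92 + 35 = 127
  F = 129
  G = 285 + 6·127 + 2·129 = 1305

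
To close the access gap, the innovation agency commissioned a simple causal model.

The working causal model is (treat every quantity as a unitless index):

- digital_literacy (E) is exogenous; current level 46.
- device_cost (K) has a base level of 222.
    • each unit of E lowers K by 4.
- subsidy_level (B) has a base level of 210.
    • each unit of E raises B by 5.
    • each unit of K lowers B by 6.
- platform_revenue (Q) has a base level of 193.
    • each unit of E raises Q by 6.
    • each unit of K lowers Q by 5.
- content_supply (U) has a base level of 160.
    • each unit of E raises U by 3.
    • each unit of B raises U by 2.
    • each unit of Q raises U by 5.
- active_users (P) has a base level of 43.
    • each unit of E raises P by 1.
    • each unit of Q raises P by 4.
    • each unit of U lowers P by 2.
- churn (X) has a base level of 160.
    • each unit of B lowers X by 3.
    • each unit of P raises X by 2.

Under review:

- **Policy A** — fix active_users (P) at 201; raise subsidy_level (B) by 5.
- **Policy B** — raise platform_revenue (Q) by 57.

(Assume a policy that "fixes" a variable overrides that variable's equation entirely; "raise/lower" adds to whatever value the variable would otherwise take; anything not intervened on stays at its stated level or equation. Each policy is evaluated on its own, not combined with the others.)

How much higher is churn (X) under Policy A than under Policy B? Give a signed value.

Policy A (P := 201, B + 5):
  E = 46
  K = 222 − 4·46 = 38
  B = 210 + 5·46 − 6·38 (+5 from intervention) = 217
  Q = 193 + 6·46 − 5·38 = 279
  U = 160 + 3·46 + 2·217 + 5·279 = 2127
  P = 201
  X = 160 − 3·217 + 2·201 = -89
Policy B (Q + 57):
  E = 46
  K = 222 − 4·46 = 38
  B = 210 + 5·46 − 6·38 = 212
  Q = 193 + 6·46 − 5·38 (+57 from intervention) = 336
  U = 160 + 3·46 + 2·212 + 5·336 = 2402
  P = 43 + 46 + 4·336 − 2·2402 = -3371
  X = 160 − 3·212 + 2·(-3371) = -7218
X: -89 − (-7218) = 7129

7129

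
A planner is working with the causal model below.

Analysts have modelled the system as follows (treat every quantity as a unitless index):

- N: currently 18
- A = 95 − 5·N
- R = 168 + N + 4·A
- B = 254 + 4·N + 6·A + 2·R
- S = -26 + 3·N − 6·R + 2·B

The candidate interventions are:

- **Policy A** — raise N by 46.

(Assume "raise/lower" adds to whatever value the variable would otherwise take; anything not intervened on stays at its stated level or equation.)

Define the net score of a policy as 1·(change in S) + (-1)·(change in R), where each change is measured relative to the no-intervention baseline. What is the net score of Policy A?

Baseline:
  N = 18
  A = 95 − 5·18 = 5
  R = 168 + 18 + 4·5 = 206
  B = 254 + 4·18 + 6·5 + 2·206 = 768
  S = -26 + 3·18 − 6·206 + 2·768 = 328
Policy A (N + 46):
  N = 18 + 46 = 64
  A = 95 − 5·64 = -225
  R = 168 + 64 + 4·(-225) = -668
  B = 254 + 4·64 + 6·(-225) + 2·(-668) = -2176
  S = -26 + 3·64 − 6·(-668) + 2·(-2176) = -178
ΔS = -178 − 328 = -506; ΔR = -668 − 206 = -874
Score = 1·(-506) + (-1)·(-874) = 368

368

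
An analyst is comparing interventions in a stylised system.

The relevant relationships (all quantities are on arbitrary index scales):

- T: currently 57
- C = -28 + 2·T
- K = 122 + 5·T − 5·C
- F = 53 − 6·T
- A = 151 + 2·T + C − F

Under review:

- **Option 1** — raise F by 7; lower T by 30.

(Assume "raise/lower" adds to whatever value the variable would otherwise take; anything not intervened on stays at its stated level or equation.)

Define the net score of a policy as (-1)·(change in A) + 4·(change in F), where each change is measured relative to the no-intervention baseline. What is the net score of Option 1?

Baseline:
  T = 57
  C = -28 + 2·57 = 86
  F = 53 − 6·57 = -289
  A = 151 + 2·57 + 86 − (-289) = 640
Option 1 (F + 7, T − 30):
  T = 57 − 30 = 27
  C = -28 + 2·27 = 26
  F = 53 − 6·27 (+7 from intervention) = -102
  A = 151 + 2·27 + 26 − (-102) = 333
ΔA = 333 − 640 = -307; ΔF = -102 − (-289) = 187
Score = (-1)·(-307) + 4·187 = 1055

1055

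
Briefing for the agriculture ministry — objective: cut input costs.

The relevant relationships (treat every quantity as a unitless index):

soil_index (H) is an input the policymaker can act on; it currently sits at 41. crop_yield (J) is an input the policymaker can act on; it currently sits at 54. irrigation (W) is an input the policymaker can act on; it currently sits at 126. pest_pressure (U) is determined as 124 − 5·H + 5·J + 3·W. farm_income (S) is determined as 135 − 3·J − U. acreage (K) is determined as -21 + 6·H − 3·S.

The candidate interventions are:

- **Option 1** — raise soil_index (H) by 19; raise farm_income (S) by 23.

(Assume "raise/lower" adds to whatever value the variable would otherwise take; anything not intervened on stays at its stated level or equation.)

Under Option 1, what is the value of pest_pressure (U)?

Option 1 (H + 19, S + 23):
  H = 41 + 19 = 60
  J = 54
  W = 126
  U = 124 − 5·60 + 5·54 + 3·126 = 472

472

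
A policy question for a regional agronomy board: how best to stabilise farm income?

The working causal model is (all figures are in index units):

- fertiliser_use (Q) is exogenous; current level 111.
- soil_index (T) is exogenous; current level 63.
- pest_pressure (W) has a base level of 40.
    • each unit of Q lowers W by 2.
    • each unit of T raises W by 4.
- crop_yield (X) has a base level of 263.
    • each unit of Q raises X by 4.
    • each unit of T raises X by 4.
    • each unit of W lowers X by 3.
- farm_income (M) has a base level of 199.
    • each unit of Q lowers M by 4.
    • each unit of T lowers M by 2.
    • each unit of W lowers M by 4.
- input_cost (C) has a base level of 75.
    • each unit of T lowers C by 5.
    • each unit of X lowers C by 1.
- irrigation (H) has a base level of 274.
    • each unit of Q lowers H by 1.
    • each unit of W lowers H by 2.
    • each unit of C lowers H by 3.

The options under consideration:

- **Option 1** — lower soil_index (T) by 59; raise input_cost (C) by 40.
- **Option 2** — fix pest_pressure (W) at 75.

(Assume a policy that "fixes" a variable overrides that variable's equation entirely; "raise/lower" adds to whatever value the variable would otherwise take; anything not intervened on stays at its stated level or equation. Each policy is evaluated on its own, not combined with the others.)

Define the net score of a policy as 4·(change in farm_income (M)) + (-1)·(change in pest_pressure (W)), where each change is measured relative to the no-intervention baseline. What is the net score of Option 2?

Baseline:
  Q = 111
  T = 63
  W = 40 − 2·111 + 4·63 = 70
  M = 199 − 4·111 − 2·63 − 4·70 = -651
Option 2 (W := 75):
  Q = 111
  T = 63
  W = 75
  M = 199 − 4·111 − 2·63 − 4·75 = -671
ΔM = -671 − (-651) = -20; ΔW = 75 − 70 = 5
Score = 4·(-20) + (-1)·5 = -85

-85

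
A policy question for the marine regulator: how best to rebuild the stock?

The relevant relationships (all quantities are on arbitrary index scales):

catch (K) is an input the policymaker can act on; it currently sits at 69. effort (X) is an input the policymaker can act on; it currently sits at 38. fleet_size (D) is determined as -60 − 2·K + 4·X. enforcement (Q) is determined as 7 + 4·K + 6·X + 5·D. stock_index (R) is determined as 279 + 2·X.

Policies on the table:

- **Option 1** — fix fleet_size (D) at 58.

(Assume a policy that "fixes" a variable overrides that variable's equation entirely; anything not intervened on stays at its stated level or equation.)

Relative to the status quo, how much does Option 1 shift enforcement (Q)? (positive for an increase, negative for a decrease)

Baseline:
  K = 69
  X = 38
  D = -60 − 2·69 + 4·38 = -46
  Q = 7 + 4·69 + 6·38 + 5·(-46) = 281
Option 1 (D := 58):
  K = 69
  X = 38
  D = 58
  Q = 7 + 4·69 + 6·38 + 5·58 = 801
Change in Q: 801 − 281 = 520

520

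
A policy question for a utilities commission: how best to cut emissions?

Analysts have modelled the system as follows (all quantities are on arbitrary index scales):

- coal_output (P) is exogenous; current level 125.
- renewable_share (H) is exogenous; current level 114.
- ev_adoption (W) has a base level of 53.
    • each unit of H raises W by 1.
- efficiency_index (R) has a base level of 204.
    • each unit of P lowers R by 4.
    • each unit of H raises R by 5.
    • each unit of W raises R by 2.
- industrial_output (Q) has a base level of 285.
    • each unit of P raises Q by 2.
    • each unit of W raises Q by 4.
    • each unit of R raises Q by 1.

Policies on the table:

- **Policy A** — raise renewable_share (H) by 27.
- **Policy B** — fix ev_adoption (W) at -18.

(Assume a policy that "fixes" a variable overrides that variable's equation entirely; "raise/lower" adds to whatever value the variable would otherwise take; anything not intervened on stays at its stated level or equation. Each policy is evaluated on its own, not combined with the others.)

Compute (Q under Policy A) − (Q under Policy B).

1407

Policy A (H + 27):
  P = 125
  H = 114 + 27 = 141
  W = 53 + 141 = 194
  R = 204 − 4·125 + 5·141 + 2·194 = 797
  Q = 285 + 2·125 + 4·194 + 797 = 2108
Policy B (W := -18):
  P = 125
  H = 114
  W = -18
  R = 204 − 4·125 + 5·114 + 2·(-18) = 238
  Q = 285 + 2·125 + 4·(-18) + 238 = 701
Q: 2108 − 701 = 1407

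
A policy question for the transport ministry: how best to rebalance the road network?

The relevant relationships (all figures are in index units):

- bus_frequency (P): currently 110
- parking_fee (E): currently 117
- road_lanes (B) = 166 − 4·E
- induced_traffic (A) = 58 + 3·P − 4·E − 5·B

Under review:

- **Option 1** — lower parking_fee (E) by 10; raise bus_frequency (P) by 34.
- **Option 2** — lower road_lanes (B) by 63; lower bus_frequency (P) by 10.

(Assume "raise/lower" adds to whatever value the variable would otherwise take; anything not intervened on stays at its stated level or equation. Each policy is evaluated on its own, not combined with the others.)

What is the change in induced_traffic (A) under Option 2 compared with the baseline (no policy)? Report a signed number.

285

Baseline:
  P = 110
  E = 117
  B = 166 − 4·117 = -302
  A = 58 + 3·110 − 4·117 − 5·(-302) = 1430
Option 2 (B − 63, P − 10):
  P = 110 − 10 = 100
  E = 117
  B = 166 − 4·117 (−63 from intervention) = -365
  A = 58 + 3·100 − 4·117 − 5·(-365) = 1715
Change in A: 1715 − 1430 = 285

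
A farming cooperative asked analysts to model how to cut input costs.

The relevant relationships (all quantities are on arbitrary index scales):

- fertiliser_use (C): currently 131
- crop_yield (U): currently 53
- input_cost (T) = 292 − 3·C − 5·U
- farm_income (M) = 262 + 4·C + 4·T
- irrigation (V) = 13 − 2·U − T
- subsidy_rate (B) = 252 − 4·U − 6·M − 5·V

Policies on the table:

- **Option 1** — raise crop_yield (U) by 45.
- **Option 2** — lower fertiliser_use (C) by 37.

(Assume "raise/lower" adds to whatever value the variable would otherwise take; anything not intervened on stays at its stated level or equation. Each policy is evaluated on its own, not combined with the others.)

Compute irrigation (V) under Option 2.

162

Option 2 (C − 37):
  C = 131 − 37 = 94
  U = 53
  T = 292 − 3·94 − 5·53 = -255
  V = 13 − 2·53 − (-255) = 162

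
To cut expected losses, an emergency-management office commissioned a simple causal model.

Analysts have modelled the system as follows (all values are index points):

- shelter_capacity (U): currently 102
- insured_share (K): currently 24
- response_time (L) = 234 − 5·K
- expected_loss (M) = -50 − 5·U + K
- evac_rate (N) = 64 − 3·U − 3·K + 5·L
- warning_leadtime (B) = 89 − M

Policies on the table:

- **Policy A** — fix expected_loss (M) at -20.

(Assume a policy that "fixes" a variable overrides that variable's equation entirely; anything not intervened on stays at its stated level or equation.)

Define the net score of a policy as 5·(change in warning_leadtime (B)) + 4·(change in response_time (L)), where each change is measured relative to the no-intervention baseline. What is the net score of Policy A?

Baseline:
  U = 102
  K = 24
  L = 234 − 5·24 = 114
  M = -50 − 5·102 + 24 = -536
  B = 89 − (-536) = 625
Policy A (M := -20):
  U = 102
  K = 24
  L = 234 − 5·24 = 114
  M = -20
  B = 89 − (-20) = 109
ΔB = 109 − 625 = -516; ΔL = 114 − 114 = 0
Score = 5·(-516) + 4·0 = -2580

-2580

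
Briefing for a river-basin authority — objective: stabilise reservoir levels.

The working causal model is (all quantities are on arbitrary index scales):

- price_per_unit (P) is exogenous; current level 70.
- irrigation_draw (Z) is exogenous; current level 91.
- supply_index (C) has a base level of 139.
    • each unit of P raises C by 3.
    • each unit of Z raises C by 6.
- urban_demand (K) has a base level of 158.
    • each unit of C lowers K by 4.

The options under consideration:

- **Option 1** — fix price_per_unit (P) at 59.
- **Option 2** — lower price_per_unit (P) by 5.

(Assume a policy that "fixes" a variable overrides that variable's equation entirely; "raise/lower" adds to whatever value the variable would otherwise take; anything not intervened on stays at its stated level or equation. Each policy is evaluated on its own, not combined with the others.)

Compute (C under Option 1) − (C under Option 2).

Option 1 (P := 59):
  P = 59
  Z = 91
  C = 139 + 3·59 + 6·91 = 862
Option 2 (P − 5):
  P = 70 − 5 = 65
  Z = 91
  C = 139 + 3·65 + 6·91 = 880
C: 862 − 880 = -18

-18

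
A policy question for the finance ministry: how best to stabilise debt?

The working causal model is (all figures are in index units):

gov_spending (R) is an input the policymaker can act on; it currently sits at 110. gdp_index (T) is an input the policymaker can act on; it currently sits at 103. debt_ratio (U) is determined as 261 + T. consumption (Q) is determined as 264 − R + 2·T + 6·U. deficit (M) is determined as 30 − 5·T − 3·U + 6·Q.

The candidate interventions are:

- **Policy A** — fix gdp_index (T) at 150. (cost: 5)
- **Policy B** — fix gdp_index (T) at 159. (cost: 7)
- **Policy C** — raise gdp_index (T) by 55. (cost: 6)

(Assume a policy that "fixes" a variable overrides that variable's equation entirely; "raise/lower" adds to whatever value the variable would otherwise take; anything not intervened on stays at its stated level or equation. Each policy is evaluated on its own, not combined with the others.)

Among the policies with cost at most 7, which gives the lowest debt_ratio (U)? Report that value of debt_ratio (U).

Policy A (T := 150):
  T = 150
  U = 261 + 150 = 411
Policy B (T := 159):
  T = 159
  U = 261 + 159 = 420
Policy C (T + 55):
  T = 103 + 55 = 158
  U = 261 + 158 = 419
Comparing — Policy A: U=411, Policy B: U=420, Policy C: U=419. Lowest is 411 (Policy A).

411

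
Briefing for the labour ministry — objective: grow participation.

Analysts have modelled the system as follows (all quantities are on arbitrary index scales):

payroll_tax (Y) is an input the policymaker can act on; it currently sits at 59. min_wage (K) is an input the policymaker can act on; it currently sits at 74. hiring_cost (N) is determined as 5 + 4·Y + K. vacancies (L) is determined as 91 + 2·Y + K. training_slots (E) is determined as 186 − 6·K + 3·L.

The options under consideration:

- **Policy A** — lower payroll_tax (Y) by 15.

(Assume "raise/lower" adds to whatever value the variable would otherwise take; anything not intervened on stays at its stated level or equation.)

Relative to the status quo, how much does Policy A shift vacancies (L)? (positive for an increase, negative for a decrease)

Baseline:
  Y = 59
  K = 74
  L = 91 + 2·59 + 74 = 283
Policy A (Y − 15):
  Y = 59 − 15 = 44
  K = 74
  L = 91 + 2·44 + 74 = 253
Change in L: 253 − 283 = -30

-30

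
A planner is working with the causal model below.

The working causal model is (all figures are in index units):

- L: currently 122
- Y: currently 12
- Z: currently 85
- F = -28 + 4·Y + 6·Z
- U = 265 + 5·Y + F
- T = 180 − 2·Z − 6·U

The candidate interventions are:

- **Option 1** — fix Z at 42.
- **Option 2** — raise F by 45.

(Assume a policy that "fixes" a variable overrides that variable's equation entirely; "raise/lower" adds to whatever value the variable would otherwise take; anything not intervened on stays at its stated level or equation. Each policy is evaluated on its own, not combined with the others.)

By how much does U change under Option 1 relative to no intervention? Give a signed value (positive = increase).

-258

Baseline:
  Y = 12
  Z = 85
  F = -28 + 4·12 + 6·85 = 530
  U = 265 + 5·12 + 530 = 855
Option 1 (Z := 42):
  Y = 12
  Z = 42
  F = -28 + 4·12 + 6·42 = 272
  U = 265 + 5·12 + 272 = 597
Change in U: 597 − 855 = -258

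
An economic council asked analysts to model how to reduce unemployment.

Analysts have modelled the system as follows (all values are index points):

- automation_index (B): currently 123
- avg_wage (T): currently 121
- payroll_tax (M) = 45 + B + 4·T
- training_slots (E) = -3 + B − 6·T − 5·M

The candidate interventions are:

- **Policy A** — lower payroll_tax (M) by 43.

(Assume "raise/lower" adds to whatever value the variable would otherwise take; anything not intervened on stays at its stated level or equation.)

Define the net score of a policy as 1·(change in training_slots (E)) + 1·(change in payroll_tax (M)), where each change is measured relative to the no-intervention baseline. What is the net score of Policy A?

172

Baseline:
  B = 123
  T = 121
  M = 45 + 123 + 4·121 = 652
  E = -3 + 123 − 6·121 − 5·652 = -3866
Policy A (M − 43):
  B = 123
  T = 121
  M = 45 + 123 + 4·121 (−43 from intervention) = 609
  E = -3 + 123 − 6·121 − 5·609 = -3651
ΔE = -3651 − (-3866) = 215; ΔM = 609 − 652 = -43
Score = 1·215 + 1·(-43) = 172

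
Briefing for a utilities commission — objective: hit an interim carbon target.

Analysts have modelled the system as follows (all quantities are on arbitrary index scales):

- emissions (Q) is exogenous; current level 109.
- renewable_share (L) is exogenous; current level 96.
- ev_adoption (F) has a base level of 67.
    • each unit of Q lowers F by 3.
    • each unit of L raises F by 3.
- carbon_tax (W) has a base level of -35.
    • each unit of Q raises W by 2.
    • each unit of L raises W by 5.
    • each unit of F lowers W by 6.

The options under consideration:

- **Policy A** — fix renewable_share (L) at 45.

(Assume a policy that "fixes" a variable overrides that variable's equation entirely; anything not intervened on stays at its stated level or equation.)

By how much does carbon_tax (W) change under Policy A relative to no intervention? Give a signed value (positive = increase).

Baseline:
  Q = 109
  L = 96
  F = 67 − 3·109 + 3·96 = 28
  W = -35 + 2·109 + 5·96 − 6·28 = 495
Policy A (L := 45):
  Q = 109
  L = 45
  F = 67 − 3·109 + 3·45 = -125
  W = -35 + 2·109 + 5·45 − 6·(-125) = 1158
Change in W: 1158 − 495 = 663

663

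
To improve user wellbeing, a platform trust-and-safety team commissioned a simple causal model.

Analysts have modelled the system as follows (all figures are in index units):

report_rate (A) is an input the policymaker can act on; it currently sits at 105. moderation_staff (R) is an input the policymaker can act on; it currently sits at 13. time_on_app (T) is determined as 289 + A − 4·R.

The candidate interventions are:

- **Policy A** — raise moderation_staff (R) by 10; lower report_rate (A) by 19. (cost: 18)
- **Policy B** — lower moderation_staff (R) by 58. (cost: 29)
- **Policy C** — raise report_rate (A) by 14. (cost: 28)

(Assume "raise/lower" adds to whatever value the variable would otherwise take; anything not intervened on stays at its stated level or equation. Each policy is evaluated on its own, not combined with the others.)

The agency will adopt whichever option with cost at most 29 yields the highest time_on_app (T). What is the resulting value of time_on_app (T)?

Policy A (R + 10, A − 19):
  A = 105 − 19 = 86
  R = 13 + 10 = 23
  T = 289 + 86 − 4·23 = 283
Policy B (R − 58):
  A = 105
  R = 13 − 58 = -45
  T = 289 + 105 − 4·(-45) = 574
Policy C (A + 14):
  A = 105 + 14 = 119
  R = 13
  T = 289 + 119 − 4·13 = 356
Comparing — Policy A: T=283, Policy B: T=574, Policy C: T=356. Highest is 574 (Policy B).

574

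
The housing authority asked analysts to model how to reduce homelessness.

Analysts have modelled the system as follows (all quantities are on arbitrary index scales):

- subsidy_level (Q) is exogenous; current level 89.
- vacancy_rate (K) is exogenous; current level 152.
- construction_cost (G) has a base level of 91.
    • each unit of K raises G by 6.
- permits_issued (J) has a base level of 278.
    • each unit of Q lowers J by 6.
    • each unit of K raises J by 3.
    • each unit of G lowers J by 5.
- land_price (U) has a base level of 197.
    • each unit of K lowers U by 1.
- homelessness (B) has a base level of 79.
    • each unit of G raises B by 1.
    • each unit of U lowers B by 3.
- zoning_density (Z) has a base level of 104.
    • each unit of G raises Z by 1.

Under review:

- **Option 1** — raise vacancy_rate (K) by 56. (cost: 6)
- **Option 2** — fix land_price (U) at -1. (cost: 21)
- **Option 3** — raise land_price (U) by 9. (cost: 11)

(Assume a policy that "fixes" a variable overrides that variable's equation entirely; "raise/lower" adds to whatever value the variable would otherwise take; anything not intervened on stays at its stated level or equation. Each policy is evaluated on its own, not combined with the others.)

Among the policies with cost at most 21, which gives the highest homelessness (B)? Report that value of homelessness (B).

Option 1 (K + 56):
  K = 152 + 56 = 208
  G = 91 + 6·208 = 1339
  U = 197 − 208 = -11
  B = 79 + 1339 − 3·(-11) = 1451
Option 2 (U := -1):
  K = 152
  G = 91 + 6·152 = 1003
  U = -1
  B = 79 + 1003 − 3·(-1) = 1085
Option 3 (U + 9):
  K = 152
  G = 91 + 6·152 = 1003
  U = 197 − 152 (+9 from intervention) = 54
  B = 79 + 1003 − 3·54 = 920
Comparing — Option 1: B=1451, Option 2: B=1085, Option 3: B=920. Highest is 1451 (Option 1).

1451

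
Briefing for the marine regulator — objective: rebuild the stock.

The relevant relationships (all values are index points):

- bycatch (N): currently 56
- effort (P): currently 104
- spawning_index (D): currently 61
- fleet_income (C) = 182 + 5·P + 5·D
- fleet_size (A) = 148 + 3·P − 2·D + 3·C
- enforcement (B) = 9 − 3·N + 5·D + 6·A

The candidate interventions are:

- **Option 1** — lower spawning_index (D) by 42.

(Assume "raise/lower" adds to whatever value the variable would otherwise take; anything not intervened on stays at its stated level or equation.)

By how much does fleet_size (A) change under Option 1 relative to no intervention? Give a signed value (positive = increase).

-546

Baseline:
  P = 104
  D = 61
  C = 182 + 5·104 + 5·61 = 1007
  A = 148 + 3·104 − 2·61 + 3·1007 = 3359
Option 1 (D − 42):
  P = 104
  D = 61 − 42 = 19
  C = 182 + 5·104 + 5·19 = 797
  A = 148 + 3·104 − 2·19 + 3·797 = 2813
Change in A: 2813 − 3359 = -546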